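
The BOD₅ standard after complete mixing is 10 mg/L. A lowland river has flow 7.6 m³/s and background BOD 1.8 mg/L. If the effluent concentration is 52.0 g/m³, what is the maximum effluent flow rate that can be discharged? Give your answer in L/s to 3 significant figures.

1480 L/s

Mass balance at complete mixing: C_std·(Q_w + Q_r) = Q_w·C_e + Q_r·C_b.
Rearranging, Q_w = Q_r·(C_std − C_b)/(C_e − C_std) = 7.6·(10 − 1.8) / (52 − 10) = 1.484 m³/s.
= 1484 L/s.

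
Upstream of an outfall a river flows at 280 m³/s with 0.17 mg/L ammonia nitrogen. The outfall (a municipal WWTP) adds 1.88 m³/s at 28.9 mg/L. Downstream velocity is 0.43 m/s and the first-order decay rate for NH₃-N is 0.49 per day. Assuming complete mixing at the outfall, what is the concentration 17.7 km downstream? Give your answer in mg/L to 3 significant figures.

0.286 mg/L

After complete mixing, C₀ = (1.88·28.9 + 280·0.17) / 281.9 = 0.3616 mg/L.
Travel time t = 1.77e+04 m / 0.43 m/s = 4.116e+04 s = 0.4764 d.
C = 0.3616·exp(−0.49·0.4764) = 0.3616·0.7918 = 0.2863 mg/L.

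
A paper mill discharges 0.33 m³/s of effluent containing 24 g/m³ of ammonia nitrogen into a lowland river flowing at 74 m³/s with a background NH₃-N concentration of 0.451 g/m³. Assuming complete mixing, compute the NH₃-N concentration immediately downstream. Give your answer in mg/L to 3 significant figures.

Conservation of mass across the mixing zone: C = (0.33·24 + 74·0.451) / (0.33 + 74) = 41.29/74.33 = 0.5555 mg/L.

0.556 mg/L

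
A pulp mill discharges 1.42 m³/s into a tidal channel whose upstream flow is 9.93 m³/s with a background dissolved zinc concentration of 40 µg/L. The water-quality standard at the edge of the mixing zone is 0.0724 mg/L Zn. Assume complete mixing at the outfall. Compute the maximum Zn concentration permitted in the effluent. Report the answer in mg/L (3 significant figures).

0.299 mg/L

40 µg/L = 0.04 mg/L.
Mass balance: 0.0724·11.35 = 1.42·Cₑ + 9.93·0.04.
Cₑ = (0.8217 − 0.3972) / 1.42 = 0.299 mg/L.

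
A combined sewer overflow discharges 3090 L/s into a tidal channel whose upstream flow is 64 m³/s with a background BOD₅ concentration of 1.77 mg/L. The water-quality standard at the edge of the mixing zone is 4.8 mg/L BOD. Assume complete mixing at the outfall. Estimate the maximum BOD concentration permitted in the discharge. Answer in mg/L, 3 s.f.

67.6 mg/L

3090 L/s = 3.09 m³/s.
Mass balance: 4.8·67.09 = 3.09·Cₑ + 64·1.77.
Cₑ = (322 − 113.3) / 3.09 = 67.56 mg/L.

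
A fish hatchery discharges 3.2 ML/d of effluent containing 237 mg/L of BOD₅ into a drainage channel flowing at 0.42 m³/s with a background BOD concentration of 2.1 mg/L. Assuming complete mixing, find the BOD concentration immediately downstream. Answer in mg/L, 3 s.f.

3.2 ML/d = 0.03704 m³/s.
Flow-weighted mixing gives C = (0.03704·237 + 0.42·2.1) / (0.03704 + 0.42) = 9.66/0.457 = 21.14 mg/L.

21.1 mg/L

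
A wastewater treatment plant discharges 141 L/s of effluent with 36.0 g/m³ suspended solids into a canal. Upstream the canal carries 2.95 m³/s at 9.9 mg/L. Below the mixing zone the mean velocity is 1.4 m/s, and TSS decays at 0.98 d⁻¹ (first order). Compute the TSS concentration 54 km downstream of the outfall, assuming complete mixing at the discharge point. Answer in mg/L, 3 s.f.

7.16 mg/L

141 L/s = 0.141 m³/s.
After complete mixing, C₀ = (0.141·36 + 2.95·9.9) / 3.091 = 11.09 mg/L.
Travel time t = 5.4e+04 m / 1.4 m/s = 3.857e+04 s = 0.4464 d.
C = 11.09·exp(−0.98·0.4464) = 11.09·0.6456 = 7.161 mg/L.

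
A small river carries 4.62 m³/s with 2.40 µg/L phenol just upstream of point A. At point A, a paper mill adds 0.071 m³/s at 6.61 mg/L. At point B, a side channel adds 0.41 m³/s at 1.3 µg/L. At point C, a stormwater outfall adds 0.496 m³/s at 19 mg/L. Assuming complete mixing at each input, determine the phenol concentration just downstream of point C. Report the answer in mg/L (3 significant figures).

1.77 mg/L

2.40 µg/L = 0.0024 mg/L.
After input A: C = (4.62·0.0024 + 0.071·6.61) / 4.691 = 0.1024 mg/L.
1.3 µg/L = 0.0013 mg/L.
After input B: C = (4.691·0.1024 + 0.41·0.0013) / 5.101 = 0.09428 mg/L.
After input C: C = (5.101·0.09428 + 0.496·19) / 5.597 = 1.77 mg/L.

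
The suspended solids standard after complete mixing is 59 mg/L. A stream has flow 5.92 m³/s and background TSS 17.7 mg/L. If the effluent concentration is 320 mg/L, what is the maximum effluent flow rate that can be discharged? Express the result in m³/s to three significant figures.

0.937 m³/s

Mass balance at complete mixing: C_std·(Q_w + Q_r) = Q_w·C_e + Q_r·C_b.
Rearranging, Q_w = Q_r·(C_std − C_b)/(C_e − C_std) = 5.92·(59 − 17.7) / (320 − 59) = 0.9368 m³/s.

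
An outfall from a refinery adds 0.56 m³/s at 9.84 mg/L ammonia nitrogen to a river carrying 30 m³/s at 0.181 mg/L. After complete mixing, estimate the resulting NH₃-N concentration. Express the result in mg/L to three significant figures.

Conservation of mass across the mixing zone: C = (0.56·9.84 + 30·0.181) / (0.56 + 30) = 10.94/30.56 = 0.358 mg/L.

0.358 mg/L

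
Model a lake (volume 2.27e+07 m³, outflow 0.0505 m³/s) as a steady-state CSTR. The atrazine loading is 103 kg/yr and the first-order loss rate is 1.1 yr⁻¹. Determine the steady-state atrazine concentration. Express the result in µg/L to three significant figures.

3.88 µg/L

Outflow Q = 0.0505 m³/s × 3.156e+07 s/yr = 1.594e+06 m³/yr.
Steady-state CSTR mass balance: W = Q·C + k·V·C, so C = W/(Q + kV).
Q + kV = 1.594e+06 + 1.1·2.27e+07 = 2.656e+07 m³/yr.
C = 103/2.656e+07 = 3.877e-06 kg/m³ = 0.003877 mg/L = 3.877 µg/L.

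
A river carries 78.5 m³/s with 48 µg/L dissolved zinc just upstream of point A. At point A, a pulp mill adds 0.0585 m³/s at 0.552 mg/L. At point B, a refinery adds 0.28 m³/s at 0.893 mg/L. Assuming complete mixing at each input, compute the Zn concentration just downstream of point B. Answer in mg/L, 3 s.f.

48 µg/L = 0.048 mg/L.
After input A: C = (78.5·0.048 + 0.0585·0.552) / 78.56 = 0.04838 mg/L.
After input B: C = (78.56·0.04838 + 0.28·0.893) / 78.84 = 0.05138 mg/L.

0.0514 mg/L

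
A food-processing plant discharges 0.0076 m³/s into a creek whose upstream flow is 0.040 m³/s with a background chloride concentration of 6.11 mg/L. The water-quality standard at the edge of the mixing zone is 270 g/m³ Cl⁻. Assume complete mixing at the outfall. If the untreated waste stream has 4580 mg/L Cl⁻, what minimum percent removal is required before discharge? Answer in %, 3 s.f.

63.8 %

Mass balance: 270·0.0476 = 0.0076·Cₑ + 0.04·6.11.
Cₑ = (12.85 − 0.2444) / 0.0076 = 1659 mg/L.
Required removal = 1 − 1659/4580 = 63.78 %.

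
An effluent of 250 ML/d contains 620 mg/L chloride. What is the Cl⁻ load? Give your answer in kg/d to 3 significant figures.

155000 kg/d

250 ML/d = 2.894 m³/s.
Mass flux = Q·C = 2.894 m³/s × 620 g/m³ = 1794 g/s.
= 1794 g/s × 86.4 = 1.55e+05 kg/d.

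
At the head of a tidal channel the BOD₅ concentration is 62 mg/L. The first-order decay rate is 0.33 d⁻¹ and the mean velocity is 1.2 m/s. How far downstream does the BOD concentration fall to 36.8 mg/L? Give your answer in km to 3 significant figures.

From C = C₀·e^(−kt), t = ln(C₀/C)/k = ln(62/36.8)/0.33 = 0.5216/0.33 = 1.581 d.
Distance = v·t = 1.2 m/s × 1.366e+05 s = 1.639e+05 m = 163.9 km.

164 km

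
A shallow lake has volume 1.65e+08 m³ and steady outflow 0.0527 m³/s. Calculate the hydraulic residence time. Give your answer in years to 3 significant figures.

Q = 0.0527 m³/s × 3.156e+07 s/yr = 1.663e+06 m³/yr.
Hydraulic residence time τ = V/Q = 1.65e+08/1.663e+06 = 99.21 yr.

99.2 yr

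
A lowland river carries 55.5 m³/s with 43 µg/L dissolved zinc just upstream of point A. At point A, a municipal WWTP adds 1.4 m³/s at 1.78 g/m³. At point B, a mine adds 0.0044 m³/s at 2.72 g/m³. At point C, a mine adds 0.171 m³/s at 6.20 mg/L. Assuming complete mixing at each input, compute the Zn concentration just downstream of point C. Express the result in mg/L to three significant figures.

43 µg/L = 0.043 mg/L.
After input A: C = (55.5·0.043 + 1.4·1.78) / 56.9 = 0.08574 mg/L.
After input B: C = (56.9·0.08574 + 0.0044·2.72) / 56.9 = 0.08594 mg/L.
After input C: C = (56.9·0.08594 + 0.171·6.2) / 57.08 = 0.1043 mg/L.

0.104 mg/L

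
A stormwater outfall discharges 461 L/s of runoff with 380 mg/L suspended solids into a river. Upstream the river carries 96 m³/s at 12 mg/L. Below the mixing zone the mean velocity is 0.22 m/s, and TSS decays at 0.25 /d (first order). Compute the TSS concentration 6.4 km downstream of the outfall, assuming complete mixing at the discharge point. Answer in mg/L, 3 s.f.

461 L/s = 0.461 m³/s.
After complete mixing, C₀ = (0.461·380 + 96·12) / 96.46 = 13.76 mg/L.
Travel time t = 6400 m / 0.22 m/s = 2.909e+04 s = 0.3367 d.
C = 13.76·exp(−0.25·0.3367) = 13.76·0.9193 = 12.65 mg/L.

12.6 mg/L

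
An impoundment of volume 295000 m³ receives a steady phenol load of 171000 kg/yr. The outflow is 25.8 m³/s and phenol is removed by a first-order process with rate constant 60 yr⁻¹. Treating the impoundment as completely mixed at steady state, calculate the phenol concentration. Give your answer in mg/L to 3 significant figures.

0.206 mg/L

Outflow Q = 25.8 m³/s × 3.156e+07 s/yr = 8.142e+08 m³/yr.
Steady-state CSTR mass balance: W = Q·C + k·V·C, so C = W/(Q + kV).
Q + kV = 8.142e+08 + 60·295000 = 8.319e+08 m³/yr.
C = 171000/8.319e+08 = 0.0002056 kg/m³ = 0.2056 mg/L.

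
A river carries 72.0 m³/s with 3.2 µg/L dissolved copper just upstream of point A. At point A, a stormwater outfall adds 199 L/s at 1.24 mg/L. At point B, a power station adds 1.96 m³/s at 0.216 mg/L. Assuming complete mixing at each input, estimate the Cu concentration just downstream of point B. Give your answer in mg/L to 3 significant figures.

3.2 µg/L = 0.0032 mg/L.
199 L/s = 0.199 m³/s.
After input A: C = (72·0.0032 + 0.199·1.24) / 72.2 = 0.006609 mg/L.
After input B: C = (72.2·0.006609 + 1.96·0.216) / 74.16 = 0.01214 mg/L.

0.0121 mg/L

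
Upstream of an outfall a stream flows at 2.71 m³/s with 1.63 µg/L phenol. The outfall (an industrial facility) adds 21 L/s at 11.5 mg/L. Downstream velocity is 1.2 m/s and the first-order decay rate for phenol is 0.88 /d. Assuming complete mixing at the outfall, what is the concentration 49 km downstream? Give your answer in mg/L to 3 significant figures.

0.0594 mg/L

21 L/s = 0.021 m³/s.
1.63 µg/L = 0.00163 mg/L.
After complete mixing, C₀ = (0.021·11.5 + 2.71·0.00163) / 2.731 = 0.09005 mg/L.
Travel time t = 4.9e+04 m / 1.2 m/s = 4.083e+04 s = 0.4726 d.
C = 0.09005·exp(−0.88·0.4726) = 0.09005·0.6597 = 0.05941 mg/L.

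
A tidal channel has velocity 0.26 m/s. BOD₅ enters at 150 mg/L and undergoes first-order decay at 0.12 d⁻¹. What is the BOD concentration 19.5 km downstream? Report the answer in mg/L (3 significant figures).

135 mg/L

Travel time t = 19.5 km / 0.26 m/s = 1.95e+04/0.26 = 7.5e+04 s = 0.8681 d.
First-order decay: C = 150·exp(−0.12·0.8681) = 150·0.9011 = 135.2 mg/L.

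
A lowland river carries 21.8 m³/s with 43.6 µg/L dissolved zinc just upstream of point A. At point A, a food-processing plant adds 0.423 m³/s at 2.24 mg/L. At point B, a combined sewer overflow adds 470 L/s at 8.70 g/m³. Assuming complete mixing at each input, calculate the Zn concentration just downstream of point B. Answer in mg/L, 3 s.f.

43.6 µg/L = 0.0436 mg/L.
After input A: C = (21.8·0.0436 + 0.423·2.24) / 22.22 = 0.08541 mg/L.
470 L/s = 0.47 m³/s.
After input B: C = (22.22·0.08541 + 0.47·8.7) / 22.69 = 0.2638 mg/L.

0.264 mg/L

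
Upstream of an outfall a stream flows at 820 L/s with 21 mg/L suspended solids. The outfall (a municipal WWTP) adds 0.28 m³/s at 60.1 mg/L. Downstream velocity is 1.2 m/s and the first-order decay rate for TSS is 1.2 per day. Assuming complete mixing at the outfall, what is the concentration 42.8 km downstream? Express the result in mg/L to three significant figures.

18.9 mg/L

820 L/s = 0.82 m³/s.
After complete mixing, C₀ = (0.28·60.1 + 0.82·21) / 1.1 = 30.95 mg/L.
Travel time t = 4.28e+04 m / 1.2 m/s = 3.567e+04 s = 0.4128 d.
C = 30.95·exp(−1.2·0.4128) = 30.95·0.6093 = 18.86 mg/L.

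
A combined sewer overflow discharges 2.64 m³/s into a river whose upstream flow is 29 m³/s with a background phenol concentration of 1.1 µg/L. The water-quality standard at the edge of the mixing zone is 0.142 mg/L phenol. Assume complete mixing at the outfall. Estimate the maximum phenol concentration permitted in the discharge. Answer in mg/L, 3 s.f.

1.69 mg/L

1.1 µg/L = 0.0011 mg/L.
Mass balance: 0.142·31.64 = 2.64·Cₑ + 29·0.0011.
Cₑ = (4.493 − 0.0319) / 2.64 = 1.69 mg/L.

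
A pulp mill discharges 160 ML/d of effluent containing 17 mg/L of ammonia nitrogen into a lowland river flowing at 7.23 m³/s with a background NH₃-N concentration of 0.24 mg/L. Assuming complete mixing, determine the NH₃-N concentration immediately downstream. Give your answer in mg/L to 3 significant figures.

3.66 mg/L

160 ML/d = 1.852 m³/s.
By mass balance at complete mixing, C = (1.852·17 + 7.23·0.24) / (1.852 + 7.23) = 33.22/9.082 = 3.657 mg/L.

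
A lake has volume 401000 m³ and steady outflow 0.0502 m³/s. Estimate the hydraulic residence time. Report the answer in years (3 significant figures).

0.253 yr

Q = 0.0502 m³/s × 3.156e+07 s/yr = 1.584e+06 m³/yr.
Hydraulic residence time τ = V/Q = 401000/1.584e+06 = 0.2531 yr.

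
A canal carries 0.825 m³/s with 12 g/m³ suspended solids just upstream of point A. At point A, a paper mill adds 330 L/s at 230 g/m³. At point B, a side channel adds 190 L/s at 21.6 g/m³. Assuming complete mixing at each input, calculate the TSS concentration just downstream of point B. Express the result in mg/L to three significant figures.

330 L/s = 0.33 m³/s.
After input A: C = (0.825·12 + 0.33·230) / 1.155 = 74.29 mg/L.
190 L/s = 0.19 m³/s.
After input B: C = (1.155·74.29 + 0.19·21.6) / 1.345 = 66.84 mg/L.

66.8 mg/L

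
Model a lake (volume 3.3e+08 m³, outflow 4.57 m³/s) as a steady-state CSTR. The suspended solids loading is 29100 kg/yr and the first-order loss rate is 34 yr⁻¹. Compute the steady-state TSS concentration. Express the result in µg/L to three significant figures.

Outflow Q = 4.57 m³/s × 3.156e+07 s/yr = 1.442e+08 m³/yr.
Steady-state CSTR mass balance: W = Q·C + k·V·C, so C = W/(Q + kV).
Q + kV = 1.442e+08 + 34·3.3e+08 = 1.136e+10 m³/yr.
C = 29100/1.136e+10 = 2.561e-06 kg/m³ = 0.002561 mg/L = 2.561 µg/L.

2.56 µg/L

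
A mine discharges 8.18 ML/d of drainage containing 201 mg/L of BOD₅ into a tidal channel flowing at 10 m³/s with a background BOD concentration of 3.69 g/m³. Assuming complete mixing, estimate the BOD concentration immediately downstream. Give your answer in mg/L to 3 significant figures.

5.54 mg/L

8.18 ML/d = 0.09468 m³/s.
Conservation of mass across the mixing zone: C = (0.09468·201 + 10·3.69) / (0.09468 + 10) = 55.93/10.09 = 5.541 mg/L.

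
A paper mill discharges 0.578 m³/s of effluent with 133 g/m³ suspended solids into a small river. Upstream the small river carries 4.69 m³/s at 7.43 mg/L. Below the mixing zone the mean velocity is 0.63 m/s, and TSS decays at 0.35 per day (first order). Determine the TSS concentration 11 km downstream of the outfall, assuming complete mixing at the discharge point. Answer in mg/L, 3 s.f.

After complete mixing, C₀ = (0.578·133 + 4.69·7.43) / 5.268 = 21.21 mg/L.
Travel time t = 1.1e+04 m / 0.63 m/s = 1.746e+04 s = 0.2021 d.
C = 21.21·exp(−0.35·0.2021) = 21.21·0.9317 = 19.76 mg/L.

19.8 mg/L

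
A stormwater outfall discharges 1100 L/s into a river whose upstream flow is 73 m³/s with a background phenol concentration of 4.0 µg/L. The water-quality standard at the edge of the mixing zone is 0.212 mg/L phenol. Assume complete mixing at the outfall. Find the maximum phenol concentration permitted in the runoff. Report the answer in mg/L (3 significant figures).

1100 L/s = 1.1 m³/s.
4.0 µg/L = 0.004 mg/L.
Mass balance: 0.212·74.1 = 1.1·Cₑ + 73·0.004.
Cₑ = (15.71 − 0.292) / 1.1 = 14.02 mg/L.

14.0 mg/L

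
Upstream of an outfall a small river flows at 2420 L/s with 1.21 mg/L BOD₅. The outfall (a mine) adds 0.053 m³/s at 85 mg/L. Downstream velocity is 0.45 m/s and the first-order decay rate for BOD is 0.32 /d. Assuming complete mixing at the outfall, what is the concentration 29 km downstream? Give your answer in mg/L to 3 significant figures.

2.37 mg/L

2420 L/s = 2.42 m³/s.
After complete mixing, C₀ = (0.053·85 + 2.42·1.21) / 2.473 = 3.006 mg/L.
Travel time t = 2.9e+04 m / 0.45 m/s = 6.444e+04 s = 0.7459 d.
C = 3.006·exp(−0.32·0.7459) = 3.006·0.7877 = 2.368 mg/L.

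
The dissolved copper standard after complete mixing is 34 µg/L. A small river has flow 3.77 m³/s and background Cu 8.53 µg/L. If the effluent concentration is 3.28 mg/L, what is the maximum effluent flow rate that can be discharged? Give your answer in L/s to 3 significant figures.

29.6 L/s

8.53 µg/L = 0.00853 mg/L.
34 µg/L = 0.034 mg/L.
Mass balance at complete mixing: C_std·(Q_w + Q_r) = Q_w·C_e + Q_r·C_b.
Rearranging, Q_w = Q_r·(C_std − C_b)/(C_e − C_std) = 3.77·(0.034 − 0.00853) / (3.28 − 0.034) = 0.02958 m³/s.
= 29.58 L/s.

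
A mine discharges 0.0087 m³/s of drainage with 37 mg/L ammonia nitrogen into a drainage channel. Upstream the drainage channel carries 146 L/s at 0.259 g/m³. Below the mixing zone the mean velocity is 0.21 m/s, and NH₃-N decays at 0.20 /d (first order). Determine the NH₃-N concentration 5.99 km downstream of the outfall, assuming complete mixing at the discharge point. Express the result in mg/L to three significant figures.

2.18 mg/L

146 L/s = 0.146 m³/s.
After complete mixing, C₀ = (0.0087·37 + 0.146·0.259) / 0.1547 = 2.325 mg/L.
Travel time t = 5990 m / 0.21 m/s = 2.852e+04 s = 0.3301 d.
C = 2.325·exp(−0.20·0.3301) = 2.325·0.9361 = 2.177 mg/L.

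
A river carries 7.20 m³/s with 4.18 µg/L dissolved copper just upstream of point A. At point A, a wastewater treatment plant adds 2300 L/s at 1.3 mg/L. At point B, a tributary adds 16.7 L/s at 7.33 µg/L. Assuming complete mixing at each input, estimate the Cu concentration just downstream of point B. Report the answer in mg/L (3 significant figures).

4.18 µg/L = 0.00418 mg/L.
2300 L/s = 2.3 m³/s.
After input A: C = (7.2·0.00418 + 2.3·1.3) / 9.5 = 0.3179 mg/L.
16.7 L/s = 0.0167 m³/s.
7.33 µg/L = 0.00733 mg/L.
After input B: C = (9.5·0.3179 + 0.0167·0.00733) / 9.517 = 0.3174 mg/L.

0.317 mg/L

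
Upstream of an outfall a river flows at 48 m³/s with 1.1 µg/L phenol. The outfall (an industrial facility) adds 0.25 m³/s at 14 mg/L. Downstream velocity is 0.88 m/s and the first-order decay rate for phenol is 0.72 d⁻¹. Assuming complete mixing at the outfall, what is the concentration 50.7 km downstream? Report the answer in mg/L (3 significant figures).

0.0456 mg/L

1.1 µg/L = 0.0011 mg/L.
After complete mixing, C₀ = (0.25·14 + 48·0.0011) / 48.25 = 0.07363 mg/L.
Travel time t = 5.07e+04 m / 0.88 m/s = 5.761e+04 s = 0.6668 d.
C = 0.07363·exp(−0.72·0.6668) = 0.07363·0.6187 = 0.04556 mg/L.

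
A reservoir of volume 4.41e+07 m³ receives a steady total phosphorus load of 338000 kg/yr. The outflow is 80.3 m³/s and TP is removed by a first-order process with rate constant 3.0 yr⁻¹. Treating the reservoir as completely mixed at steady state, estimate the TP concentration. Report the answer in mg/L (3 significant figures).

Outflow Q = 80.3 m³/s × 3.156e+07 s/yr = 2.534e+09 m³/yr.
Steady-state CSTR mass balance: W = Q·C + k·V·C, so C = W/(Q + kV).
Q + kV = 2.534e+09 + 3.0·4.41e+07 = 2.666e+09 m³/yr.
C = 338000/2.666e+09 = 0.0001268 kg/m³ = 0.1268 mg/L.

0.127 mg/L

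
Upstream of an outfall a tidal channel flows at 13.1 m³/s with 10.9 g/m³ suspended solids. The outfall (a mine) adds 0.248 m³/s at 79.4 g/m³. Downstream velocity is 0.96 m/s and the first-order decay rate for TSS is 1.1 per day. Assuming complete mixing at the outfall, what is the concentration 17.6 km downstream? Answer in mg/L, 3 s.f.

After complete mixing, C₀ = (0.248·79.4 + 13.1·10.9) / 13.35 = 12.17 mg/L.
Travel time t = 1.76e+04 m / 0.96 m/s = 1.833e+04 s = 0.2122 d.
C = 12.17·exp(−1.1·0.2122) = 12.17·0.7918 = 9.639 mg/L.

9.64 mg/L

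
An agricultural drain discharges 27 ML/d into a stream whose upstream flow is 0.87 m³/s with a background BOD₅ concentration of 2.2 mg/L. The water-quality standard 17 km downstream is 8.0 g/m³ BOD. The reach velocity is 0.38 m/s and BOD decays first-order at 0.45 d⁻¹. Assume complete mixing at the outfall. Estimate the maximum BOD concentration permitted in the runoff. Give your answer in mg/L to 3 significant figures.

27 ML/d = 0.3125 m³/s.
Travel time to the compliance point: t = 1.7e+04/0.38 = 4.474e+04 s = 0.5178 d; decay factor exp(−0.45·0.5178) = 0.7922.
So the concentration just after mixing may be at most 8/0.7922 = 10.1 mg/L.
Mass balance: 10.1·1.183 = 0.3125·Cₑ + 0.87·2.2.
Cₑ = (11.94 − 1.914) / 0.3125 = 32.09 mg/L.

32.1 mg/L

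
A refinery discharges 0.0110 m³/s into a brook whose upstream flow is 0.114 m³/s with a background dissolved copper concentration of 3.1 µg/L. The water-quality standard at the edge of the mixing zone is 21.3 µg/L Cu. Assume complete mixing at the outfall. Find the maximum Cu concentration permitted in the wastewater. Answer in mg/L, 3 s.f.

3.1 µg/L = 0.0031 mg/L.
21.3 µg/L = 0.0213 mg/L.
Mass balance: 0.0213·0.125 = 0.011·Cₑ + 0.114·0.0031.
Cₑ = (0.002662 − 0.0003534) / 0.011 = 0.2099 mg/L.

0.210 mg/L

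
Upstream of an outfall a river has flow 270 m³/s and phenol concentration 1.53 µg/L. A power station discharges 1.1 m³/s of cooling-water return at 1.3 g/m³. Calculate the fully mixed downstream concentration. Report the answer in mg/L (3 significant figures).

0.00680 mg/L

1.53 µg/L = 0.00153 mg/L.
Flow-weighted mixing gives C = (1.1·1.3 + 270·0.00153) / (1.1 + 270) = 1.843/271.1 = 0.006799 mg/L.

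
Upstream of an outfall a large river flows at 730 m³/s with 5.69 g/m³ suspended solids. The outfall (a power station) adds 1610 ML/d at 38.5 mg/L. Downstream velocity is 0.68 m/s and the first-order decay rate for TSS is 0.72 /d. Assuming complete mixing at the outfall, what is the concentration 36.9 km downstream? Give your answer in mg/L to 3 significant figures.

4.14 mg/L

1610 ML/d = 18.63 m³/s.
After complete mixing, C₀ = (18.63·38.5 + 730·5.69) / 748.6 = 6.507 mg/L.
Travel time t = 3.69e+04 m / 0.68 m/s = 5.426e+04 s = 0.6281 d.
C = 6.507·exp(−0.72·0.6281) = 6.507·0.6362 = 4.14 mg/L.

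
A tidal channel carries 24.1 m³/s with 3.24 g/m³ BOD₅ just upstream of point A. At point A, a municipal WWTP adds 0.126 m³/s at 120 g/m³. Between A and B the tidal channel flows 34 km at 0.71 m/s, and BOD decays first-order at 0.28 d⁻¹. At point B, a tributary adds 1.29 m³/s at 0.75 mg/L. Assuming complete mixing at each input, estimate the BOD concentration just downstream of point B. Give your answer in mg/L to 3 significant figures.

3.17 mg/L

After input A: C = (24.1·3.24 + 0.126·120) / 24.23 = 3.847 mg/L.
Over the 34 km reach to input B (t = 4.789e+04 s = 0.5543 d), decay gives C = 3.847·exp(−0.28·0.5543) = 3.294 mg/L.
After input B: C = (24.23·3.294 + 1.29·0.75) / 25.52 = 3.166 mg/L.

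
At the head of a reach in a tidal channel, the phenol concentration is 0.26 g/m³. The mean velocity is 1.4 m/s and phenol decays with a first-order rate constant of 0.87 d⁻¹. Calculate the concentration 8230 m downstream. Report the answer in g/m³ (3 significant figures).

0.245 g/m³

Travel time t = 8230 m / 1.4 m/s = 8230/1.4 = 5879 s = 0.06804 d.
First-order decay: C = 0.26·exp(−0.87·0.06804) = 0.26·0.9425 = 0.2451 g/m³.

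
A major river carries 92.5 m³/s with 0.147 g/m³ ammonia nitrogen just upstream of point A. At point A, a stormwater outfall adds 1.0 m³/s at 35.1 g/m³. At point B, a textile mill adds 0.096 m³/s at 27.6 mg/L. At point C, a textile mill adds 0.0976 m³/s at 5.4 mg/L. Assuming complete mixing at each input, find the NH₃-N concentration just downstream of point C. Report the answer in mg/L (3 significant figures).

0.554 mg/L

After input A: C = (92.5·0.147 + 1·35.1) / 93.5 = 0.5208 mg/L.
After input B: C = (93.5·0.5208 + 0.096·27.6) / 93.6 = 0.5486 mg/L.
After input C: C = (93.6·0.5486 + 0.0976·5.4) / 93.69 = 0.5537 mg/L.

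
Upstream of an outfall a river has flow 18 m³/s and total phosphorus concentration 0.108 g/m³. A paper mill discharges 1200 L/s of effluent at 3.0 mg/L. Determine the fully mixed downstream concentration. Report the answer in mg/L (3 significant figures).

0.289 mg/L

1200 L/s = 1.2 m³/s.
By mass balance at complete mixing, C = (1.2·3 + 18·0.108) / (1.2 + 18) = 5.544/19.2 = 0.2888 mg/L.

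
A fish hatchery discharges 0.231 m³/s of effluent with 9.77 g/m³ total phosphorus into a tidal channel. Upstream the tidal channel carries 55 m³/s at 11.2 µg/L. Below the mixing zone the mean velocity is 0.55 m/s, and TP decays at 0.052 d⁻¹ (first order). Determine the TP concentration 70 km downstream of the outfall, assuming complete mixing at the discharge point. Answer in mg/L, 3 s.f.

11.2 µg/L = 0.0112 mg/L.
After complete mixing, C₀ = (0.231·9.77 + 55·0.0112) / 55.23 = 0.05202 mg/L.
Travel time t = 7e+04 m / 0.55 m/s = 1.273e+05 s = 1.473 d.
C = 0.05202·exp(−0.052·1.473) = 0.05202·0.9263 = 0.04818 mg/L.

0.0482 mg/L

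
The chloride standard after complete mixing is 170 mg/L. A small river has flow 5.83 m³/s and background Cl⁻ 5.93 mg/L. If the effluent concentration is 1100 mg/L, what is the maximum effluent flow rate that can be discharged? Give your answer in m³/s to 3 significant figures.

1.03 m³/s

Mass balance at complete mixing: C_std·(Q_w + Q_r) = Q_w·C_e + Q_r·C_b.
Rearranging, Q_w = Q_r·(C_std − C_b)/(C_e − C_std) = 5.83·(170 − 5.93) / (1100 − 170) = 1.029 m³/s.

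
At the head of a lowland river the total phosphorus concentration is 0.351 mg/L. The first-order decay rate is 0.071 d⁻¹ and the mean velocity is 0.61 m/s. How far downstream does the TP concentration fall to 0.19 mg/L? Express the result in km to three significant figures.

456 km

From C = C₀·e^(−kt), t = ln(C₀/C)/k = ln(0.351/0.19)/0.071 = 0.6138/0.071 = 8.645 d.
Distance = v·t = 0.61 m/s × 7.469e+05 s = 4.556e+05 m = 455.6 km.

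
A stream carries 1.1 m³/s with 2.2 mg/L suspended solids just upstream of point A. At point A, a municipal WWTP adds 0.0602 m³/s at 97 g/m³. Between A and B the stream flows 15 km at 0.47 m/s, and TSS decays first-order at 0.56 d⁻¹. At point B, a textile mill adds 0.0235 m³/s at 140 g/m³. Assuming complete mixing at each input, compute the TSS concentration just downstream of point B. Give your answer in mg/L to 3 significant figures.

8.45 mg/L

After input A: C = (1.1·2.2 + 0.0602·97) / 1.16 = 7.119 mg/L.
Over the 15 km reach to input B (t = 3.191e+04 s = 0.3694 d), decay gives C = 7.119·exp(−0.56·0.3694) = 5.789 mg/L.
After input B: C = (1.16·5.789 + 0.0235·140) / 1.184 = 8.453 mg/L.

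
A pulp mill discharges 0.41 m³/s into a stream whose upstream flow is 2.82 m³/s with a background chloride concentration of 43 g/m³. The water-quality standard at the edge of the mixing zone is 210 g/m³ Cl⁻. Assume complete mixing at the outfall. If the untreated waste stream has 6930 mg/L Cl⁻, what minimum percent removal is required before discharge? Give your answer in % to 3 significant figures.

80.4 %

Mass balance: 210·3.23 = 0.41·Cₑ + 2.82·43.
Cₑ = (678.3 − 121.3) / 0.41 = 1359 mg/L.
Required removal = 1 − 1359/6930 = 80.39 %.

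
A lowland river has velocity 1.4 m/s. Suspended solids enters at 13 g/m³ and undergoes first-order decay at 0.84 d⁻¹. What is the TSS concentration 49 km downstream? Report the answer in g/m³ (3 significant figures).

9.25 g/m³

Travel time t = 49 km / 1.4 m/s = 4.9e+04/1.4 = 3.5e+04 s = 0.4051 d.
First-order decay: C = 13·exp(−0.84·0.4051) = 13·0.7116 = 9.25 g/m³.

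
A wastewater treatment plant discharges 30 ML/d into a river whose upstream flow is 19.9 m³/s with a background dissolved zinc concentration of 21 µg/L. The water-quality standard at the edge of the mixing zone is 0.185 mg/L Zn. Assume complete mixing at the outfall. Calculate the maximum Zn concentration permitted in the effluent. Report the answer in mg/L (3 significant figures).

9.58 mg/L

30 ML/d = 0.3472 m³/s.
21 µg/L = 0.021 mg/L.
Mass balance: 0.185·20.25 = 0.3472·Cₑ + 19.9·0.021.
Cₑ = (3.746 − 0.4179) / 0.3472 = 9.584 mg/L.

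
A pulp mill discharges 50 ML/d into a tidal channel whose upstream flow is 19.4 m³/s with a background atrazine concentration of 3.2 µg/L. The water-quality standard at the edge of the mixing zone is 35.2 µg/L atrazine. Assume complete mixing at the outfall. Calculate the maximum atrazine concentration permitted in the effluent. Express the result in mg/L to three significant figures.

1.11 mg/L

50 ML/d = 0.5787 m³/s.
3.2 µg/L = 0.0032 mg/L.
35.2 µg/L = 0.0352 mg/L.
Mass balance: 0.0352·19.98 = 0.5787·Cₑ + 19.4·0.0032.
Cₑ = (0.7033 − 0.06208) / 0.5787 = 1.108 mg/L.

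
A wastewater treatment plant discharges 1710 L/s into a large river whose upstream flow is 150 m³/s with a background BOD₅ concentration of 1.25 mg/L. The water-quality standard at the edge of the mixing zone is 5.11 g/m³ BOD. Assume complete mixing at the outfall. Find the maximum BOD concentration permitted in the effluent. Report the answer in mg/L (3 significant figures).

344 mg/L

1710 L/s = 1.71 m³/s.
Mass balance: 5.11·151.7 = 1.71·Cₑ + 150·1.25.
Cₑ = (775.2 − 187.5) / 1.71 = 343.7 mg/L.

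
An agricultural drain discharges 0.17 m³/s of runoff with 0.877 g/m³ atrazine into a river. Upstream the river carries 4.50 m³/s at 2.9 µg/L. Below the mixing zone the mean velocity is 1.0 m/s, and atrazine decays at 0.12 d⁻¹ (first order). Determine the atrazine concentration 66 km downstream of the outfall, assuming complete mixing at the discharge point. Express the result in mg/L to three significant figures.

0.0317 mg/L

2.9 µg/L = 0.0029 mg/L.
After complete mixing, C₀ = (0.17·0.877 + 4.5·0.0029) / 4.67 = 0.03472 mg/L.
Travel time t = 6.6e+04 m / 1.0 m/s = 6.6e+04 s = 0.7639 d.
C = 0.03472·exp(−0.12·0.7639) = 0.03472·0.9124 = 0.03168 mg/L.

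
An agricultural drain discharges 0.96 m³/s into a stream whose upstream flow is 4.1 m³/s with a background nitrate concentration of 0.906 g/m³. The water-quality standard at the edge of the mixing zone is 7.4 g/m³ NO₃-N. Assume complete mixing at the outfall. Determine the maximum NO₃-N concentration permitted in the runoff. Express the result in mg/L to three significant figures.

35.1 mg/L

Mass balance: 7.4·5.06 = 0.96·Cₑ + 4.1·0.906.
Cₑ = (37.44 − 3.715) / 0.96 = 35.13 mg/L.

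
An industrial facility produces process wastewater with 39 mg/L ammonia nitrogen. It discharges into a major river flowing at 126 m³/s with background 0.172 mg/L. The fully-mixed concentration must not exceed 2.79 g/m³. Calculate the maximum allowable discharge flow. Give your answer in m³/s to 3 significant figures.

Mass balance at complete mixing: C_std·(Q_w + Q_r) = Q_w·C_e + Q_r·C_b.
Rearranging, Q_w = Q_r·(C_std − C_b)/(C_e − C_std) = 126·(2.79 − 0.172) / (39 − 2.79) = 9.11 m³/s.

9.11 m³/s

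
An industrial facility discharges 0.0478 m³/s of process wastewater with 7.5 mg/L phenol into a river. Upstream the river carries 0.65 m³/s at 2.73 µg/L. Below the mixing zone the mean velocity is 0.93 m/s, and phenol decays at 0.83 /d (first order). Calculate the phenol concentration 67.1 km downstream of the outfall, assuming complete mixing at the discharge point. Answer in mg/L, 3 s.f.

0.258 mg/L

2.73 µg/L = 0.00273 mg/L.
After complete mixing, C₀ = (0.0478·7.5 + 0.65·0.00273) / 0.6978 = 0.5163 mg/L.
Travel time t = 6.71e+04 m / 0.93 m/s = 7.215e+04 s = 0.8351 d.
C = 0.5163·exp(−0.83·0.8351) = 0.5163·0.5 = 0.2582 mg/L.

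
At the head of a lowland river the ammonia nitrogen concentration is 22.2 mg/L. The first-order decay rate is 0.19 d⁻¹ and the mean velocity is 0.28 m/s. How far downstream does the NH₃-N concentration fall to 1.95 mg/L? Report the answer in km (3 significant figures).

From C = C₀·e^(−kt), t = ln(C₀/C)/k = ln(22.2/1.95)/0.19 = 2.432/0.19 = 12.8 d.
Distance = v·t = 0.28 m/s × 1.106e+06 s = 3.097e+05 m = 309.7 km.

310 km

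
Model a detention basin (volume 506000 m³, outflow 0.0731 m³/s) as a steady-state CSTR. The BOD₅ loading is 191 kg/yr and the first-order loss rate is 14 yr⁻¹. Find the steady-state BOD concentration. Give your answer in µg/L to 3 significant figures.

20.3 µg/L

Outflow Q = 0.0731 m³/s × 3.156e+07 s/yr = 2.307e+06 m³/yr.
Steady-state CSTR mass balance: W = Q·C + k·V·C, so C = W/(Q + kV).
Q + kV = 2.307e+06 + 14·506000 = 9.391e+06 m³/yr.
C = 191/9.391e+06 = 2.034e-05 kg/m³ = 0.02034 mg/L = 20.34 µg/L.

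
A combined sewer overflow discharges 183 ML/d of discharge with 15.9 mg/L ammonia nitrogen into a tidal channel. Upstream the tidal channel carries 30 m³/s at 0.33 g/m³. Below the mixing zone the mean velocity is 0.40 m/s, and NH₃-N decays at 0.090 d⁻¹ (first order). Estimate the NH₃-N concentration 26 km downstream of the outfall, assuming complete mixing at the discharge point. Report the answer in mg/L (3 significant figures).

183 ML/d = 2.118 m³/s.
After complete mixing, C₀ = (2.118·15.9 + 30·0.33) / 32.12 = 1.357 mg/L.
Travel time t = 2.6e+04 m / 0.40 m/s = 6.5e+04 s = 0.7523 d.
C = 1.357·exp(−0.090·0.7523) = 1.357·0.9345 = 1.268 mg/L.

1.27 mg/L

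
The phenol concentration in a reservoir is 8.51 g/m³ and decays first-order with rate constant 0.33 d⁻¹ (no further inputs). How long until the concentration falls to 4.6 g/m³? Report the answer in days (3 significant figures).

t = ln(C₀/C)/k = ln(8.51/4.6)/0.33 = 0.6152/0.33 = 1.864 d.

1.86 d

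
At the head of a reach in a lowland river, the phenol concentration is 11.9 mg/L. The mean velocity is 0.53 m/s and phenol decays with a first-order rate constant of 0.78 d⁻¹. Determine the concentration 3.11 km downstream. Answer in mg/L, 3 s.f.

Travel time t = 3.11 km / 0.53 m/s = 3110/0.53 = 5868 s = 0.06792 d.
First-order decay: C = 11.9·exp(−0.78·0.06792) = 11.9·0.9484 = 11.29 mg/L.

11.3 mg/L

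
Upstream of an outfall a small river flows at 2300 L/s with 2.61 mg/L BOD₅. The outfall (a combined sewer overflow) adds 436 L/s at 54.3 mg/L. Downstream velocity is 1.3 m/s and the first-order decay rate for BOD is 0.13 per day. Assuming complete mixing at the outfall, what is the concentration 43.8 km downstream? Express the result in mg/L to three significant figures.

436 L/s = 0.436 m³/s.
2300 L/s = 2.3 m³/s.
After complete mixing, C₀ = (0.436·54.3 + 2.3·2.61) / 2.736 = 10.85 mg/L.
Travel time t = 4.38e+04 m / 1.3 m/s = 3.369e+04 s = 0.39 d.
C = 10.85·exp(−0.13·0.39) = 10.85·0.9506 = 10.31 mg/L.

10.3 mg/L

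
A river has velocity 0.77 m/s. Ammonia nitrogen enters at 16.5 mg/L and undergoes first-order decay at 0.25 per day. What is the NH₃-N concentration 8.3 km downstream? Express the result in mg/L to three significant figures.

16.0 mg/L

Travel time t = 8.3 km / 0.77 m/s = 8300/0.77 = 1.078e+04 s = 0.1248 d.
First-order decay: C = 16.5·exp(−0.25·0.1248) = 16.5·0.9693 = 15.99 mg/L.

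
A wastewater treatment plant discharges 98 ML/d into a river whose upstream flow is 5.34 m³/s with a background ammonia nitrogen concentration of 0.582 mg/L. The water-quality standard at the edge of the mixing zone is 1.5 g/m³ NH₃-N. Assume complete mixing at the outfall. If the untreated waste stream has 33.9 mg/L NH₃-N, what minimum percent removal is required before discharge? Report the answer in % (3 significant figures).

82.8 %

98 ML/d = 1.134 m³/s.
Mass balance: 1.5·6.474 = 1.134·Cₑ + 5.34·0.582.
Cₑ = (9.711 − 3.108) / 1.134 = 5.822 mg/L.
Required removal = 1 − 5.822/33.9 = 82.83 %.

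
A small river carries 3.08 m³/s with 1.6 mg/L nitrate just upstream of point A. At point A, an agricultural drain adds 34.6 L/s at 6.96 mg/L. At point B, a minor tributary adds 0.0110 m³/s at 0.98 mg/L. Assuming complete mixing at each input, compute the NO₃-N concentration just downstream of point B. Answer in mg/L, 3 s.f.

1.66 mg/L

34.6 L/s = 0.0346 m³/s.
After input A: C = (3.08·1.6 + 0.0346·6.96) / 3.115 = 1.66 mg/L.
After input B: C = (3.115·1.66 + 0.011·0.98) / 3.126 = 1.657 mg/L.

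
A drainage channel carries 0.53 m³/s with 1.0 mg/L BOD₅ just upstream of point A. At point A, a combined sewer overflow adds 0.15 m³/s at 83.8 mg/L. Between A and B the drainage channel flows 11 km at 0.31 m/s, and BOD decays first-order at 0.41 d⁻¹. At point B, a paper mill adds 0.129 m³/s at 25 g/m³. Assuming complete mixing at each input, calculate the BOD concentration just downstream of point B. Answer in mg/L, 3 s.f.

17.7 mg/L

After input A: C = (0.53·1 + 0.15·83.8) / 0.68 = 19.26 mg/L.
Over the 11 km reach to input B (t = 3.548e+04 s = 0.4107 d), decay gives C = 19.26·exp(−0.41·0.4107) = 16.28 mg/L.
After input B: C = (0.68·16.28 + 0.129·25) / 0.809 = 17.67 mg/L.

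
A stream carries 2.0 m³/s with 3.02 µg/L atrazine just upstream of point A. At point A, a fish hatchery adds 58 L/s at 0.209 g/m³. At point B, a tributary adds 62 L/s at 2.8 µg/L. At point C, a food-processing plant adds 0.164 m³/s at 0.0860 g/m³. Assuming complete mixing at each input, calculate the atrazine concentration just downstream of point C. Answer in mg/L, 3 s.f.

3.02 µg/L = 0.00302 mg/L.
58 L/s = 0.058 m³/s.
After input A: C = (2·0.00302 + 0.058·0.209) / 2.058 = 0.008825 mg/L.
62 L/s = 0.062 m³/s.
2.8 µg/L = 0.0028 mg/L.
After input B: C = (2.058·0.008825 + 0.062·0.0028) / 2.12 = 0.008649 mg/L.
After input C: C = (2.12·0.008649 + 0.164·0.086) / 2.284 = 0.0142 mg/L.

0.0142 mg/L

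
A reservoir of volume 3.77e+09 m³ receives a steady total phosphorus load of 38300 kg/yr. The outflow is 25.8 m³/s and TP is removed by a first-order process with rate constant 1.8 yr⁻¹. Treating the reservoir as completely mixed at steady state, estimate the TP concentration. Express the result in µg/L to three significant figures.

Outflow Q = 25.8 m³/s × 3.156e+07 s/yr = 8.142e+08 m³/yr.
Steady-state CSTR mass balance: W = Q·C + k·V·C, so C = W/(Q + kV).
Q + kV = 8.142e+08 + 1.8·3.77e+09 = 7.6e+09 m³/yr.
C = 38300/7.6e+09 = 5.039e-06 kg/m³ = 0.005039 mg/L = 5.039 µg/L.

5.04 µg/L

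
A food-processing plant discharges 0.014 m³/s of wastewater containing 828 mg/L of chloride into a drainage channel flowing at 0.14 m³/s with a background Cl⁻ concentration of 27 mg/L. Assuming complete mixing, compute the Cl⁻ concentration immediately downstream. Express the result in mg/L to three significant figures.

Conservation of mass across the mixing zone: C = (0.014·828 + 0.14·27) / (0.014 + 0.14) = 15.37/0.154 = 99.82 mg/L.

99.8 mg/L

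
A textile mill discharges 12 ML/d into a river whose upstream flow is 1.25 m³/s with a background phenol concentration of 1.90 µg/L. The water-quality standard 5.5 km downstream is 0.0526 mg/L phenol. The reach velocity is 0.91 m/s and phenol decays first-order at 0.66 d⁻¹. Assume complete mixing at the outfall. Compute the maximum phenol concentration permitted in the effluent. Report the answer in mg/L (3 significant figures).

0.534 mg/L

12 ML/d = 0.1389 m³/s.
1.90 µg/L = 0.0019 mg/L.
Travel time to the compliance point: t = 5500/0.91 = 6044 s = 0.06995 d; decay factor exp(−0.66·0.06995) = 0.9549.
So the concentration just after mixing may be at most 0.0526/0.9549 = 0.05509 mg/L.
Mass balance: 0.05509·1.389 = 0.1389·Cₑ + 1.25·0.0019.
Cₑ = (0.07651 − 0.002375) / 0.1389 = 0.5338 mg/L.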